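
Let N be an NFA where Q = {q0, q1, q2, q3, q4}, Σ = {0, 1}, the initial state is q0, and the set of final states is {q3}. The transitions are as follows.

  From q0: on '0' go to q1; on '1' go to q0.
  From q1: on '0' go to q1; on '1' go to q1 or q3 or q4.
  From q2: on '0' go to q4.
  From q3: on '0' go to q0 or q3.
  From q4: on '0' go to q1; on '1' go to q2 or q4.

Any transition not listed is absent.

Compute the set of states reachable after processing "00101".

Start in {q0}.
Read '0': q0→{q1}; now {q1}.
Read '0': q1→{q1}; now {q1}.
Read '1': q1→{q1, q3, q4}; now {q1, q3, q4}.
Read '0': q1→{q1}, q3→{q0, q3}, q4→{q1}; now {q0, q1, q3}.
Read '1': q0→{q0}, q1→{q1, q3, q4}, q3→∅; now {q0, q1, q3, q4}.

{q0, q1, q3, q4}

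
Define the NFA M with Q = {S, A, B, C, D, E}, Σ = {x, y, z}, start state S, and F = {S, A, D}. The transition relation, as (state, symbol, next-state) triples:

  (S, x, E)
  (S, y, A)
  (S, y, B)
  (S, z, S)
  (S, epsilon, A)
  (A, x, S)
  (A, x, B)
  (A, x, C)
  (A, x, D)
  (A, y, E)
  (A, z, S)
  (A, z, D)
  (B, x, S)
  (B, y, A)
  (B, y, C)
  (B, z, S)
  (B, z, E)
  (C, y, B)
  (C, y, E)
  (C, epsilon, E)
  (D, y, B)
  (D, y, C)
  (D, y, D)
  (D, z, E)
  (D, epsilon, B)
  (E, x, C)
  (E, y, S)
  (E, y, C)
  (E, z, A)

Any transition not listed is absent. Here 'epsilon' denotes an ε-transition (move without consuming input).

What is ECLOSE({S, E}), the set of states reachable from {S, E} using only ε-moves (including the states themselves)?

Begin with {S, E}.
ε-move S → A; add A.

{S, A, E}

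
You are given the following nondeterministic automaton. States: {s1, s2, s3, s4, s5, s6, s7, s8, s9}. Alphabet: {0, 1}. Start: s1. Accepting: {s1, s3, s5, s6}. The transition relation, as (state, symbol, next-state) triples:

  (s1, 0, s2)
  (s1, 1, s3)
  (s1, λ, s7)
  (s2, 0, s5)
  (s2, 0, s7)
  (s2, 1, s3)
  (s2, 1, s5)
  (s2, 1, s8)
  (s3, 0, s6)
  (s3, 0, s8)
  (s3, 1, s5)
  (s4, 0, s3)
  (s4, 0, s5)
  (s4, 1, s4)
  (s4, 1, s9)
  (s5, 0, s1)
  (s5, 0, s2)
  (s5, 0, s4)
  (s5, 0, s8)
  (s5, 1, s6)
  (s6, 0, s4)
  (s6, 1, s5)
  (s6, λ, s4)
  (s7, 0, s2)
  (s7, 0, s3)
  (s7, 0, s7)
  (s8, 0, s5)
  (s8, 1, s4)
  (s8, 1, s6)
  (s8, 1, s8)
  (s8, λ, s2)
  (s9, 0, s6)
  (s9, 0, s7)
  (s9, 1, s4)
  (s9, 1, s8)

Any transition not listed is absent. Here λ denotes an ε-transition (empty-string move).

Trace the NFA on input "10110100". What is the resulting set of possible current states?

Start: ε-closure({s1}) = {s1, s7}.
Read '1': s1→{s3}, s7→∅; now {s3}.
Read '0': s3→{s6, s8}; union {s6, s8}; ε-closure = {s2, s4, s6, s8}.
Read '1': s2→{s3, s5, s8}, s4→{s4, s9}, s6→{s5}, s8→{s4, s6, s8}; union {s3, s4, s5, s6, s8, s9}; ε-closure = {s2, s3, s4, s5, s6, s8, s9}.
Read '1': s2→{s3, s5, s8}, s3→{s5}, s4→{s4, s9}, s5→{s6}, s6→{s5}, s8→{s4, s6, s8}, s9→{s4, s8}; union {s3, s4, s5, s6, s8, s9}; ε-closure = {s2, s3, s4, s5, s6, s8, s9}.
Read '0': s2→{s5, s7}, s3→{s6, s8}, s4→{s3, s5}, s5→{s1, s2, s4, s8}, s6→{s4}, s8→{s5}, s9→{s6, s7}; now {s1, s2, s3, s4, s5, s6, s7, s8}.
Read '1': s1→{s3}, s2→{s3, s5, s8}, s3→{s5}, s4→{s4, s9}, s5→{s6}, s6→{s5}, s7→∅, s8→{s4, s6, s8}; union {s3, s4, s5, s6, s8, s9}; ε-closure = {s2, s3, s4, s5, s6, s8, s9}.
Read '0': s2→{s5, s7}, s3→{s6, s8}, s4→{s3, s5}, s5→{s1, s2, s4, s8}, s6→{s4}, s8→{s5}, s9→{s6, s7}; now {s1, s2, s3, s4, s5, s6, s7, s8}.
Read '0': s1→{s2}, s2→{s5, s7}, s3→{s6, s8}, s4→{s3, s5}, s5→{s1, s2, s4, s8}, s6→{s4}, s7→{s2, s3, s7}, s8→{s5}; now {s1, s2, s3, s4, s5, s6, s7, s8}.

{s1, s2, s3, s4, s5, s6, s7, s8}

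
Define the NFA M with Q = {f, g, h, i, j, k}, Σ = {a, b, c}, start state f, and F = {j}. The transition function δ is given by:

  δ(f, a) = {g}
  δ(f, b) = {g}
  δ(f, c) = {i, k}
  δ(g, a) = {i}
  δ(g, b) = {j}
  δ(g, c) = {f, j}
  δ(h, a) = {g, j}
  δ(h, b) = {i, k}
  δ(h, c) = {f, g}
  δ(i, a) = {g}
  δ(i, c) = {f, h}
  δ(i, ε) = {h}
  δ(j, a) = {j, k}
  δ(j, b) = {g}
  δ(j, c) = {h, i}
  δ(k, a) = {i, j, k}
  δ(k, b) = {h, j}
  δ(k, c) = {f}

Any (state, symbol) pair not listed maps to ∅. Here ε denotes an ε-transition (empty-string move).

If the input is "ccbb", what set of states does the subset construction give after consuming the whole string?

{g, h, i, j, k}

Start in {f}.
Read 'c': {f} → {h, i, k}.
Read 'c': {h, i, k} → {f, g, h}.
Read 'b': {f, g, h} → {g, h, i, j, k}.
Read 'b': {g, h, i, j, k} → {g, h, i, j, k}.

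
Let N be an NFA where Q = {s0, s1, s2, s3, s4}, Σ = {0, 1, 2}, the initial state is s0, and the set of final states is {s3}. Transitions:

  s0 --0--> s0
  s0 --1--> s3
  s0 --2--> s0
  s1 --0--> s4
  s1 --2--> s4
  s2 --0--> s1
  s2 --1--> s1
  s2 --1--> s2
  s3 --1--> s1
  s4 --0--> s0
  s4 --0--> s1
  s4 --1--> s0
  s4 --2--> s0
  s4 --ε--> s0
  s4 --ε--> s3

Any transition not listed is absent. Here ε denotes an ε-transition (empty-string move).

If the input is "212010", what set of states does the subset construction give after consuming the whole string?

Start in {s0}.
Read '2': s0→{s0}; now {s0}.
Read '1': s0→{s3}; now {s3}.
Read '2': s3→∅; now ∅.
The set is empty and remains empty for the remaining 3 symbols.

∅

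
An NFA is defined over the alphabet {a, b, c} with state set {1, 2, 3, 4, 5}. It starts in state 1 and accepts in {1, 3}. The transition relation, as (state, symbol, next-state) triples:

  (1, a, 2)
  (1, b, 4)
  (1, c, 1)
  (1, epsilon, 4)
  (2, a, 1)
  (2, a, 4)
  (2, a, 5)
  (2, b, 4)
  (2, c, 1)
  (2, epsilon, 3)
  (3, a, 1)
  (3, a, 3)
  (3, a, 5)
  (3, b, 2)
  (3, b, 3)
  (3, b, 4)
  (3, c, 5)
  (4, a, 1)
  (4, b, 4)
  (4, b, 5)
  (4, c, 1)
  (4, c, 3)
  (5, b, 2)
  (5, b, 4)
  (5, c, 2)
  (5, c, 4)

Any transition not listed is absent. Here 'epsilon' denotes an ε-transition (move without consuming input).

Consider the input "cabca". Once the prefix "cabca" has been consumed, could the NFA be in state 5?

Yes

Start: ε-closure({1}) = {1, 4}.
Read 'c': 1→{1}, 4→{1, 3}; union {1, 3}; ε-closure = {1, 3, 4}.
Read 'a': 1→{2}, 3→{1, 3, 5}, 4→{1}; union {1, 2, 3, 5}; ε-closure = {1, 2, 3, 4, 5}.
Read 'b': 1→{4}, 2→{4}, 3→{2, 3, 4}, 4→{4, 5}, 5→{2, 4}; now {2, 3, 4, 5}.
Read 'c': 2→{1}, 3→{5}, 4→{1, 3}, 5→{2, 4}; now {1, 2, 3, 4, 5}.
Read 'a': 1→{2}, 2→{1, 4, 5}, 3→{1, 3, 5}, 4→{1}, 5→∅; now {1, 2, 3, 4, 5}.
State 5 is in {1, 2, 3, 4, 5}.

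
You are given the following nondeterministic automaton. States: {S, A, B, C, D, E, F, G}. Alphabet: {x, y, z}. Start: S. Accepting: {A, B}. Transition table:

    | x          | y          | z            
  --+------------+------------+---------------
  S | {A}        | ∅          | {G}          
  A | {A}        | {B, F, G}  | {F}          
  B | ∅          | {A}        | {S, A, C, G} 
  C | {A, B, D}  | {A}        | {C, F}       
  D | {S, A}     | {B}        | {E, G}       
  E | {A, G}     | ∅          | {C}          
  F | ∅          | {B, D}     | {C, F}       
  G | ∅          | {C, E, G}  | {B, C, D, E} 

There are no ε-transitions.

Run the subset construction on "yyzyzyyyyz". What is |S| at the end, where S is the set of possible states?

0

Start in {S}.
Read 'y': S→∅; now ∅.
The set is empty and remains empty for the remaining 9 symbols.
That set has 0 states.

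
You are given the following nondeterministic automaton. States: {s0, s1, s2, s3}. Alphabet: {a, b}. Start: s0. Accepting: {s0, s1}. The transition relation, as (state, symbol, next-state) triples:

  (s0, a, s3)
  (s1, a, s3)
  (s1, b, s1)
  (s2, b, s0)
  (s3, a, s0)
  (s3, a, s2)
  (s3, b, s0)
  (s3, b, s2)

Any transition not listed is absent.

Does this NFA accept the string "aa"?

Yes

Start in {s0}.
Read 'a': {s0} → {s3}.
Read 'a': {s3} → {s0, s2}.
The final set {s0, s2} contains the accepting state s0.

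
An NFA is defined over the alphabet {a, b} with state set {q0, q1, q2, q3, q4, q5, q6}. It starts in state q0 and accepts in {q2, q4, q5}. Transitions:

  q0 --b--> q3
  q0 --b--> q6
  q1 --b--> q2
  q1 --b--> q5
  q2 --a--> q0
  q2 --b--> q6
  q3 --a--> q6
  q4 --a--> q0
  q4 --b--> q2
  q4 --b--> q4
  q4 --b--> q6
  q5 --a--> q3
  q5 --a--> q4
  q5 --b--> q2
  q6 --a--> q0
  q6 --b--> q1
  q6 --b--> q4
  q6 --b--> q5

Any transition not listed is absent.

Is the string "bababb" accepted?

Start in {q0}.
Read 'b': {q0} → {q3, q6}.
Read 'a': {q3, q6} → {q0, q6}.
Read 'b': {q0, q6} → {q1, q3, q4, q5, q6}.
Read 'a': {q1, q3, q4, q5, q6} → {q0, q3, q4, q6}.
Read 'b': {q0, q3, q4, q6} → {q1, q2, q3, q4, q5, q6}.
Read 'b': {q1, q2, q3, q4, q5, q6} → {q1, q2, q4, q5, q6}.
The final set {q1, q2, q4, q5, q6} contains the accepting states q2, q4, q5.

Yes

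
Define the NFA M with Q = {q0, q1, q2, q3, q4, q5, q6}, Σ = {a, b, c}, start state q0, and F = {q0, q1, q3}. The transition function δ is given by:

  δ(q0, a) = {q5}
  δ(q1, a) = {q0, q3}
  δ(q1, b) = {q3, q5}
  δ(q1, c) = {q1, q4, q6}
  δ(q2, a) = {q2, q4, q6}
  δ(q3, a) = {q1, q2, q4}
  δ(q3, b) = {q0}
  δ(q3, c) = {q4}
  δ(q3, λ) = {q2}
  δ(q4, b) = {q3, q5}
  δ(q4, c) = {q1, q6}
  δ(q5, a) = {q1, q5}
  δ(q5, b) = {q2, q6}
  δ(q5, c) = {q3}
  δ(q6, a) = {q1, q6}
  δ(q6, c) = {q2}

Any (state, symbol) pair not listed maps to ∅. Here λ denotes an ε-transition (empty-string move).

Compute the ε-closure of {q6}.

{q6}

Begin with {q6}.
No ε-moves leave this set, so the closure equals the set itself.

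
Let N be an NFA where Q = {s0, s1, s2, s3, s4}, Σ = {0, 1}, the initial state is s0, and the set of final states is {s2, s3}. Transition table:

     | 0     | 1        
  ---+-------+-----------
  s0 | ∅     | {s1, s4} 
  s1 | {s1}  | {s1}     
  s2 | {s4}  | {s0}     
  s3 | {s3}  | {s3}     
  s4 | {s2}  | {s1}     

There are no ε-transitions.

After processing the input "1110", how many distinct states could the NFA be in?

1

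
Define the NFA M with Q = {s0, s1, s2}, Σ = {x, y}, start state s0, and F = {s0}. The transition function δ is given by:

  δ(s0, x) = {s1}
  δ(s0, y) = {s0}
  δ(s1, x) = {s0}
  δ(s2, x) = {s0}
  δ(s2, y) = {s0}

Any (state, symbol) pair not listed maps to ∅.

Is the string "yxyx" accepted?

No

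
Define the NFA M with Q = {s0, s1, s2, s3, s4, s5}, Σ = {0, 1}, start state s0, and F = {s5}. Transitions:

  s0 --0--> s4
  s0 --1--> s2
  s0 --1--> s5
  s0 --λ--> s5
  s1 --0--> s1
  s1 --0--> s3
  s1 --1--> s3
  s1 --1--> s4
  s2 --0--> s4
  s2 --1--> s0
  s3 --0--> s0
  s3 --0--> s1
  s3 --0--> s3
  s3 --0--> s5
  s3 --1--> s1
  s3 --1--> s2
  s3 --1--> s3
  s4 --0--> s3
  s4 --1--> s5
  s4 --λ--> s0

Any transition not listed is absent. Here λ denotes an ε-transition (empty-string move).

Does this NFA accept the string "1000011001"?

Start: ε-closure({s0}) = {s0, s5}.
Read '1': s0→{s2, s5}, s5→∅; now {s2, s5}.
Read '0': s2→{s4}, s5→∅; union {s4}; ε-closure = {s0, s4, s5}.
Read '0': s0→{s4}, s4→{s3}, s5→∅; union {s3, s4}; ε-closure = {s0, s3, s4, s5}.
Read '0': s0→{s4}, s3→{s0, s1, s3, s5}, s4→{s3}, s5→∅; now {s0, s1, s3, s4, s5}.
Read '0': s0→{s4}, s1→{s1, s3}, s3→{s0, s1, s3, s5}, s4→{s3}, s5→∅; now {s0, s1, s3, s4, s5}.
Read '1': s0→{s2, s5}, s1→{s3, s4}, s3→{s1, s2, s3}, s4→{s5}, s5→∅; union {s1, s2, s3, s4, s5}; ε-closure = {s0, s1, s2, s3, s4, s5}.
Read '1': s0→{s2, s5}, s1→{s3, s4}, s2→{s0}, s3→{s1, s2, s3}, s4→{s5}, s5→∅; now {s0, s1, s2, s3, s4, s5}.
Read '0': s0→{s4}, s1→{s1, s3}, s2→{s4}, s3→{s0, s1, s3, s5}, s4→{s3}, s5→∅; now {s0, s1, s3, s4, s5}.
Read '0': s0→{s4}, s1→{s1, s3}, s3→{s0, s1, s3, s5}, s4→{s3}, s5→∅; now {s0, s1, s3, s4, s5}.
Read '1': s0→{s2, s5}, s1→{s3, s4}, s3→{s1, s2, s3}, s4→{s5}, s5→∅; union {s1, s2, s3, s4, s5}; ε-closure = {s0, s1, s2, s3, s4, s5}.
The final set {s0, s1, s2, s3, s4, s5} contains the accepting state s5.

Yes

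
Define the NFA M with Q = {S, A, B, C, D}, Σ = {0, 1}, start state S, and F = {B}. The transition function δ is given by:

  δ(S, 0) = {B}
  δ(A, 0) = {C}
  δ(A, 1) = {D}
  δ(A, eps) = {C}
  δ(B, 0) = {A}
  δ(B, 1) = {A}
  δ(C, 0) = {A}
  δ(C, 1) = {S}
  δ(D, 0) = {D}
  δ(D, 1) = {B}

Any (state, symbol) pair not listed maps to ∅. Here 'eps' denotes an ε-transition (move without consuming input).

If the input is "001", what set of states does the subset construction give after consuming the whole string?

{S, D}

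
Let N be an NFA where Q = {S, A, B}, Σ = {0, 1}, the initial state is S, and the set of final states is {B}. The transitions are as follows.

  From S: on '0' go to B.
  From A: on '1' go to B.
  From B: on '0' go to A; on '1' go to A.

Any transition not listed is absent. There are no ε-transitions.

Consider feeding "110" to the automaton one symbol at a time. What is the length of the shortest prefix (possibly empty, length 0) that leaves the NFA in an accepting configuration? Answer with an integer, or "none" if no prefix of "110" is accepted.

none

Start in {S}.
Read '1': {S} → ∅.
The set is empty and remains empty for the remaining 2 symbols.
No reachable set along the way intersects F.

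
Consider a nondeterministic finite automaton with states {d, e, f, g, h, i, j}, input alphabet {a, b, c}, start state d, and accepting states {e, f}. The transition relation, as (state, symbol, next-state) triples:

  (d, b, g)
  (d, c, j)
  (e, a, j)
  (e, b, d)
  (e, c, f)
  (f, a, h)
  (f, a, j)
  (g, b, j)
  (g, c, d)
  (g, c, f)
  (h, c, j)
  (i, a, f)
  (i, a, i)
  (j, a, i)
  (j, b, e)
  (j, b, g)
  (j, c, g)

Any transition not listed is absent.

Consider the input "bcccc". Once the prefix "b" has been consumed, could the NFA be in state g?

Yes

Start in {d}.
Read 'b': {d} → {g}.
State g is in {g}.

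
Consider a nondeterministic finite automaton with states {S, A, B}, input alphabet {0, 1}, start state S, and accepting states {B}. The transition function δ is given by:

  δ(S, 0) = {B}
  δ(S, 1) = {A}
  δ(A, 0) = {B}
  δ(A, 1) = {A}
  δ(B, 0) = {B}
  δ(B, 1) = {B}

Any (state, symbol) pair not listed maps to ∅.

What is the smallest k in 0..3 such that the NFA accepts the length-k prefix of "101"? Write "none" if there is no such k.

Start in {S}.
Read '1': S→{A}; now {A}.
Read '0': A→{B}; now {B}.
None of the earlier sets intersect F, but {B} does.

2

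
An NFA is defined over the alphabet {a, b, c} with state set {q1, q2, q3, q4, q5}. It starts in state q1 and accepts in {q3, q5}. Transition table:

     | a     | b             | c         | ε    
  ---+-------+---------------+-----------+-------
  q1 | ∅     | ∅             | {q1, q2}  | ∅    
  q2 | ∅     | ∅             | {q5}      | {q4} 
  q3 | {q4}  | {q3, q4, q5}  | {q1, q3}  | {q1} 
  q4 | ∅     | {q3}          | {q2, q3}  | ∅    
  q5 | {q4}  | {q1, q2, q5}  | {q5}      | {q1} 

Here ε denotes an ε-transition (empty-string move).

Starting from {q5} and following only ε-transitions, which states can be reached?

Begin with {q5}.
ε-move q5 → q1; add q1.

{q1, q5}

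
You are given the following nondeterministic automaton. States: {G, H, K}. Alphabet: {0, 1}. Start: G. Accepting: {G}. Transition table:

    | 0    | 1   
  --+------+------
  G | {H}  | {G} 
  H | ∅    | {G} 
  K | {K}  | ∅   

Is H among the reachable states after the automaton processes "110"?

Yes

Start in {G}.
Read '1': {G} → {G}.
Read '1': {G} → {G}.
Read '0': {G} → {H}.
State H is in {H}.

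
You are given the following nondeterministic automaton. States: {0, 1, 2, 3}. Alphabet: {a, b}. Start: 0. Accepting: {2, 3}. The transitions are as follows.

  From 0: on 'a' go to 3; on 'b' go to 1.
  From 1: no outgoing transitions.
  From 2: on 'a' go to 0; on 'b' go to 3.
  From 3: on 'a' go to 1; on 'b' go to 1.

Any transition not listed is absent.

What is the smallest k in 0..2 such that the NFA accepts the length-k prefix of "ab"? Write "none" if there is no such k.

1

Start in {0}.
Read 'a': 0→{3}; now {3}.
None of the earlier sets intersect F, but {3} does.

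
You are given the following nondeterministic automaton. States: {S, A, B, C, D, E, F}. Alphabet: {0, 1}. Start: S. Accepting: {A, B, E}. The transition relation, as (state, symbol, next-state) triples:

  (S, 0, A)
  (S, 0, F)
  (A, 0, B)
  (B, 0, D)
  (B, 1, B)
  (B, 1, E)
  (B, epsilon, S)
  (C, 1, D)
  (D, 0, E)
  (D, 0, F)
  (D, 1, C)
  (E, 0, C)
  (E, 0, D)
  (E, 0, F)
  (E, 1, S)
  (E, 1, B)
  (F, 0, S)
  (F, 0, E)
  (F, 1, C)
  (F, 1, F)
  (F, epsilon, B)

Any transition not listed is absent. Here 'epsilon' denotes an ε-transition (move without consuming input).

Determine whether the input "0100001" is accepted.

Yes

Start in {S}.
Read '0': {S} → {S, A, B, F}.
Read '1': {S, A, B, F} → {S, B, C, E, F}.
Read '0': {S, B, C, E, F} → {S, A, B, C, D, E, F}.
Read '0': {S, A, B, C, D, E, F} → {S, A, B, C, D, E, F}.
Read '0': {S, A, B, C, D, E, F} → {S, A, B, C, D, E, F}.
Read '0': {S, A, B, C, D, E, F} → {S, A, B, C, D, E, F}.
Read '1': {S, A, B, C, D, E, F} → {S, B, C, D, E, F}.
The final set {S, B, C, D, E, F} contains the accepting states B, E.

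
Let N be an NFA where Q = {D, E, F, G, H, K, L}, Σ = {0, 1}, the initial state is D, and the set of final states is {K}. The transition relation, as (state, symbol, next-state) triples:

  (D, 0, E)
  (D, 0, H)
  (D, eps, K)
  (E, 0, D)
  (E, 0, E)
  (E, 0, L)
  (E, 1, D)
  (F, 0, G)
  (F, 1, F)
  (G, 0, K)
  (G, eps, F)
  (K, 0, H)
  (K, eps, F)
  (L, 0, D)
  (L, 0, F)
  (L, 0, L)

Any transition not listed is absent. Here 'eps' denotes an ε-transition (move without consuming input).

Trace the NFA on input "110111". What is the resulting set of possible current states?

{F}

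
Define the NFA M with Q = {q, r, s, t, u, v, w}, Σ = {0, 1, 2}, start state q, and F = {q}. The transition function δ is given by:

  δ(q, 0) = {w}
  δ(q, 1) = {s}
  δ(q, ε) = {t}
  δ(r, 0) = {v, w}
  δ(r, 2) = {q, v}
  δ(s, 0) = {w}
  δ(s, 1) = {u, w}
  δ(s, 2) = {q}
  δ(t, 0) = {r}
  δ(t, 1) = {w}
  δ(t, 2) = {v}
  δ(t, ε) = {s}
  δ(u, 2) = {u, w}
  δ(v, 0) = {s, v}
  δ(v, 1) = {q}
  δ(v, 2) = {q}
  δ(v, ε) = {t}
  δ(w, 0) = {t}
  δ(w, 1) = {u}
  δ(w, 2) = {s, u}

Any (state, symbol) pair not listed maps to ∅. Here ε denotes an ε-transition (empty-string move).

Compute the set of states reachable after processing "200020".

Start: ε-closure({q}) = {q, s, t}.
Read '2': {q, s, t} → {q, s, t, v}.
Read '0': {q, s, t, v} → {r, s, t, v, w}.
Read '0': {r, s, t, v, w} → {r, s, t, v, w}.
Read '0': {r, s, t, v, w} → {r, s, t, v, w}.
Read '2': {r, s, t, v, w} → {q, s, t, u, v}.
Read '0': {q, s, t, u, v} → {r, s, t, v, w}.

{r, s, t, v, w}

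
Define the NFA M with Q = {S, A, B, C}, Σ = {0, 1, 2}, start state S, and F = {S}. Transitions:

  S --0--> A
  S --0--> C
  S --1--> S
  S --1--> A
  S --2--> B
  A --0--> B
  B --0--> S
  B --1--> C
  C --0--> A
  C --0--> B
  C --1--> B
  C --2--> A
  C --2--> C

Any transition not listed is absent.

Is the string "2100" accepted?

Yes

Start in {S}.
Read '2': S→{B}; now {B}.
Read '1': B→{C}; now {C}.
Read '0': C→{A, B}; now {A, B}.
Read '0': A→{B}, B→{S}; now {S, B}.
The final set {S, B} contains the accepting state S.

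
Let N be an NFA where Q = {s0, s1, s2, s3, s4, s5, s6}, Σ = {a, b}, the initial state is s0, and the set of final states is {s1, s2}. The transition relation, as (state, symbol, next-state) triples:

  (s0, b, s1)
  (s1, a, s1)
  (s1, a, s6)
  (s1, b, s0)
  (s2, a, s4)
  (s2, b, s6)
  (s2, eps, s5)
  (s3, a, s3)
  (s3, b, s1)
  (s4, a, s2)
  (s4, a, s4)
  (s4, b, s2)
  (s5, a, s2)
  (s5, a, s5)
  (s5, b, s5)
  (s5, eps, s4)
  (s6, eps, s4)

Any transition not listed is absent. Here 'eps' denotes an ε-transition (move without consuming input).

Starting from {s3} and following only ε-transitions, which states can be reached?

Begin with {s3}.
No ε-moves leave this set, so the closure equals the set itself.

{s3}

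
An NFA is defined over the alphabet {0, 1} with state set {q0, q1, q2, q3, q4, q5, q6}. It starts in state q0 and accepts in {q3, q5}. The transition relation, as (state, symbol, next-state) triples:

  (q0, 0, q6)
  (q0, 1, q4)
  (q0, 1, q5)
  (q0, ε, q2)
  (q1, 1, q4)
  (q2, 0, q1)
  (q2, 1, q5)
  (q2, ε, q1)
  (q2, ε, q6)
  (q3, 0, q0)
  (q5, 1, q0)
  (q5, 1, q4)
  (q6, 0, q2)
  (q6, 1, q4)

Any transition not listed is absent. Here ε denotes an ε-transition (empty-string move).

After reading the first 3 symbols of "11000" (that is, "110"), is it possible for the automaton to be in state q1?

Yes

Start: ε-closure({q0}) = {q0, q1, q2, q6}.
Read '1': {q0, q1, q2, q6} → {q4, q5}.
Read '1': {q4, q5} → {q0, q1, q2, q4, q6}.
Read '0': {q0, q1, q2, q4, q6} → {q1, q2, q6}.
State q1 is in {q1, q2, q6}.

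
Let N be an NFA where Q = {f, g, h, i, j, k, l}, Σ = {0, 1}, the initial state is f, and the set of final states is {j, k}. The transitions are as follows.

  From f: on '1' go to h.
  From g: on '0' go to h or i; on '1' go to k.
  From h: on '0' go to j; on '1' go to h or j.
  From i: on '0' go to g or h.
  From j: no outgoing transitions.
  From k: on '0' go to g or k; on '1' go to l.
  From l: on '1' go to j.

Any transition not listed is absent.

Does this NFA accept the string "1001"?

Start in {f}.
Read '1': {f} → {h}.
Read '0': {h} → {j}.
Read '0': {j} → ∅.
The set is empty and remains empty for the remaining 1 symbol.
The final set ∅ contains no accepting state.

No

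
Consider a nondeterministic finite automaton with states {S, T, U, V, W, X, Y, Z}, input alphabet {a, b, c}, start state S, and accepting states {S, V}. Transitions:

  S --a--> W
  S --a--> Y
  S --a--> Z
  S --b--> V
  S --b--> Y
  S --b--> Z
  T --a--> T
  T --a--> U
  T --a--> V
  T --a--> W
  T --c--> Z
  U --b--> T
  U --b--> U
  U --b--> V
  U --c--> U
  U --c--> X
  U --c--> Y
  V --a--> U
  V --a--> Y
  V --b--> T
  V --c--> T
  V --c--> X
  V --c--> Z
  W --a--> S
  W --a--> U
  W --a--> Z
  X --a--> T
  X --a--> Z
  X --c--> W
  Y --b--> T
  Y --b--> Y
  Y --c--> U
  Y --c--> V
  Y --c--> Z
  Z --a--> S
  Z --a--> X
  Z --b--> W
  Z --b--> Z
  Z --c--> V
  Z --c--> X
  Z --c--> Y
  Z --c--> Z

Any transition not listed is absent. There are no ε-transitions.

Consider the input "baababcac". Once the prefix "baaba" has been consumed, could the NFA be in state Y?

Start in {S}.
Read 'b': {S} → {V, Y, Z}.
Read 'a': {V, Y, Z} → {S, U, X, Y}.
Read 'a': {S, U, X, Y} → {T, W, Y, Z}.
Read 'b': {T, W, Y, Z} → {T, W, Y, Z}.
Read 'a': {T, W, Y, Z} → {S, T, U, V, W, X, Z}.
State Y is not in {S, T, U, V, W, X, Z}.

No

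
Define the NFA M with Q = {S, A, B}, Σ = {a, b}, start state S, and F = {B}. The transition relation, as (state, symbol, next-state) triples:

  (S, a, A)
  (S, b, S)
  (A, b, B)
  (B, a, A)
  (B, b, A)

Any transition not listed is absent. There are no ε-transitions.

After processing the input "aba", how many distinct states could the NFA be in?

Start in {S}.
Read 'a': {S} → {A}.
Read 'b': {A} → {B}.
Read 'a': {B} → {A}.
That set has 1 state.

1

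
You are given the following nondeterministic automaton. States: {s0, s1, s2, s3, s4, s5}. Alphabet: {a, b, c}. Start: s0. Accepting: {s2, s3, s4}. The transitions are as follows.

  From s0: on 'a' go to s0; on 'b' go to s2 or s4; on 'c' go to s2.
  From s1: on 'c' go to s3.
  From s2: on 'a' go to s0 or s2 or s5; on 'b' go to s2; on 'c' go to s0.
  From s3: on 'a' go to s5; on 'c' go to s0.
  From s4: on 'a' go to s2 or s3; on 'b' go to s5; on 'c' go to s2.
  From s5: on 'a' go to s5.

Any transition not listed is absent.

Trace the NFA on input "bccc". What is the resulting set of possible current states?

Start in {s0}.
Read 'b': s0→{s2, s4}; now {s2, s4}.
Read 'c': s2→{s0}, s4→{s2}; now {s0, s2}.
Read 'c': s0→{s2}, s2→{s0}; now {s0, s2}.
Read 'c': s0→{s2}, s2→{s0}; now {s0, s2}.

{s0, s2}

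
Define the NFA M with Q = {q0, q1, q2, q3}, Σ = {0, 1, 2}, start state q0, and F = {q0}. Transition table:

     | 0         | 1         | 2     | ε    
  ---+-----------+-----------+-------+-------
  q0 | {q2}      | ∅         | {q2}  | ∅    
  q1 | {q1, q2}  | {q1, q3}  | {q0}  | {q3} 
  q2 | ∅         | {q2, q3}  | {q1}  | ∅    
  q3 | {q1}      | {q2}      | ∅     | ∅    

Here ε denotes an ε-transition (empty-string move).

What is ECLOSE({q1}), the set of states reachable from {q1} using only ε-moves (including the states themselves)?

Begin with {q1}.
ε-move q1 → q3; add q3.

{q1, q3}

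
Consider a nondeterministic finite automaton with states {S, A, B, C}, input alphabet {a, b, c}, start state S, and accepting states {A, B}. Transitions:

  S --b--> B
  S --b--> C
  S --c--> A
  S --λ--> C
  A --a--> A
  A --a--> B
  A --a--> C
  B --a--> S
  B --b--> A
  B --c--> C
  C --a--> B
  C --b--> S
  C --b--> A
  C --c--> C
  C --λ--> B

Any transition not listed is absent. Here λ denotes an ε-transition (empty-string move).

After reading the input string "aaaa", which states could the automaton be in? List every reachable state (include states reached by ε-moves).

Start: ε-closure({S}) = {S, B, C}.
Read 'a': S→∅, B→{S}, C→{B}; union {S, B}; ε-closure = {S, B, C}.
Read 'a': S→∅, B→{S}, C→{B}; union {S, B}; ε-closure = {S, B, C}.
Read 'a': S→∅, B→{S}, C→{B}; union {S, B}; ε-closure = {S, B, C}.
Read 'a': S→∅, B→{S}, C→{B}; union {S, B}; ε-closure = {S, B, C}.

{S, B, C}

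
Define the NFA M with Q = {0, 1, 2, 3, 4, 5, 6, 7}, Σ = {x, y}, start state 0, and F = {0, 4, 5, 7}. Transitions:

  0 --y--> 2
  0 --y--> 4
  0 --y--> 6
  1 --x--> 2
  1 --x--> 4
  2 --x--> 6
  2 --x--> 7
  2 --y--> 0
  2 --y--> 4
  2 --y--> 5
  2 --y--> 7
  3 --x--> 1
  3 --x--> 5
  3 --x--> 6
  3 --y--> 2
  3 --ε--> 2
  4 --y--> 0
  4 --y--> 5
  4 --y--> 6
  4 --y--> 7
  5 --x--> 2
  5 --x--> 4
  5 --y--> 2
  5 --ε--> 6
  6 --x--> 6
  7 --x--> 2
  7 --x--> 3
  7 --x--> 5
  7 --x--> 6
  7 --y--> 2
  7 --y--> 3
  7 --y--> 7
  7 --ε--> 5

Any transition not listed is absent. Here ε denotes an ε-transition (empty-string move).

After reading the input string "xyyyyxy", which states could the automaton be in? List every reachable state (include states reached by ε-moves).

Start in {0}.
Read 'x': 0→∅; now ∅.
The set is empty and remains empty for the remaining 6 symbols.

∅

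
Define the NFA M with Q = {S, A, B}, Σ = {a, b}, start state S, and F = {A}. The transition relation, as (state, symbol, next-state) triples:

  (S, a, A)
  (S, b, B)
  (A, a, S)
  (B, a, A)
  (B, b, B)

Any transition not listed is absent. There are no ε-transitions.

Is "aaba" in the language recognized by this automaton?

Start in {S}.
Read 'a': {S} → {A}.
Read 'a': {A} → {S}.
Read 'b': {S} → {B}.
Read 'a': {B} → {A}.
The final set {A} contains the accepting state A.

Yes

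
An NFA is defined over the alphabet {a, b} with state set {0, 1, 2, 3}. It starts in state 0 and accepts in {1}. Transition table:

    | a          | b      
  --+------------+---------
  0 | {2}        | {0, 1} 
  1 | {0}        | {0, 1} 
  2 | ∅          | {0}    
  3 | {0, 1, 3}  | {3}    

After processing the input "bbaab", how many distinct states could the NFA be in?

Start in {0}.
Read 'b': 0→{0, 1}; now {0, 1}.
Read 'b': 0→{0, 1}, 1→{0, 1}; now {0, 1}.
Read 'a': 0→{2}, 1→{0}; now {0, 2}.
Read 'a': 0→{2}, 2→∅; now {2}.
Read 'b': 2→{0}; now {0}.
That set has 1 state.

1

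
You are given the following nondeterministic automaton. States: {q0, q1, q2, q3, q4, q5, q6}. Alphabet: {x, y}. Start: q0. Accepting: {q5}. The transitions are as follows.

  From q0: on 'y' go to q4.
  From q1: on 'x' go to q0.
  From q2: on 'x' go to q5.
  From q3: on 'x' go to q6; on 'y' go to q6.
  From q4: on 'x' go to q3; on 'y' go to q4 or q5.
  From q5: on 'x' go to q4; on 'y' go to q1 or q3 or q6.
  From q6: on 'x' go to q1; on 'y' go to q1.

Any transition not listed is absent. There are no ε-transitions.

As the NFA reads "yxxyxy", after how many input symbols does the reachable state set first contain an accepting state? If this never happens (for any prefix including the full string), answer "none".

Start in {q0}.
Read 'y': q0→{q4}; now {q4}.
Read 'x': q4→{q3}; now {q3}.
Read 'x': q3→{q6}; now {q6}.
Read 'y': q6→{q1}; now {q1}.
Read 'x': q1→{q0}; now {q0}.
Read 'y': q0→{q4}; now {q4}.
No reachable set along the way intersects F.

none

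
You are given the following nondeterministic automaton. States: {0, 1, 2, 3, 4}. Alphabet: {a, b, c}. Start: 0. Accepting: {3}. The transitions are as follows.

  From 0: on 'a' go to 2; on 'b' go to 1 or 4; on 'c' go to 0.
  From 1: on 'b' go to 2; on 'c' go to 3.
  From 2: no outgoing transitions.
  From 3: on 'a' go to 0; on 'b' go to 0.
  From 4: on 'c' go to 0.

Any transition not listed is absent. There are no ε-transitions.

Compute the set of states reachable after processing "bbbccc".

Start in {0}.
Read 'b': {0} → {1, 4}.
Read 'b': {1, 4} → {2}.
Read 'b': {2} → ∅.
The set is empty and remains empty for the remaining 3 symbols.

∅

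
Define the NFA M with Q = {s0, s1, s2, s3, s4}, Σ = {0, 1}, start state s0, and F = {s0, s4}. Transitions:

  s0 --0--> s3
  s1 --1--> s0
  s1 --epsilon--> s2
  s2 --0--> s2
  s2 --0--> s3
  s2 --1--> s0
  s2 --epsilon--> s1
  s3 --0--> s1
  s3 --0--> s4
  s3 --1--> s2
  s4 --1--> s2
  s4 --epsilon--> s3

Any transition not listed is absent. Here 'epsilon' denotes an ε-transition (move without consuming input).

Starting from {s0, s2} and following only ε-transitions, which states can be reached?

{s0, s1, s2}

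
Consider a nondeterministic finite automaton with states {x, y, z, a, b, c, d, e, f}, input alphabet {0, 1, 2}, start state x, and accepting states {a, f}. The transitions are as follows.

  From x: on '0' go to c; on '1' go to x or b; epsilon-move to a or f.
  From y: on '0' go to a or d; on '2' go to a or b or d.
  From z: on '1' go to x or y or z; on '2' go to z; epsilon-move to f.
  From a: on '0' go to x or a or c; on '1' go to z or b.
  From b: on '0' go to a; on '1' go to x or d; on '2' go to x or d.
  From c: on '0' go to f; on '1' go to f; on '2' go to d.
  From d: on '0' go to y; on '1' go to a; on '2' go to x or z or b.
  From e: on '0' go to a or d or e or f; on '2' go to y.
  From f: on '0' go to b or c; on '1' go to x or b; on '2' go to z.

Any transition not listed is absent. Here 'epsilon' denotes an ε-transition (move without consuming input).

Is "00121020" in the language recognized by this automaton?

Start: ε-closure({x}) = {x, a, f}.
Read '0': x→{c}, a→{x, a, c}, f→{b, c}; union {x, a, b, c}; ε-closure = {x, a, b, c, f}.
Read '0': x→{c}, a→{x, a, c}, b→{a}, c→{f}, f→{b, c}; now {x, a, b, c, f}.
Read '1': x→{x, b}, a→{z, b}, b→{x, d}, c→{f}, f→{x, b}; union {x, z, b, d, f}; ε-closure = {x, z, a, b, d, f}.
Read '2': x→∅, z→{z}, a→∅, b→{x, d}, d→{x, z, b}, f→{z}; union {x, z, b, d}; ε-closure = {x, z, a, b, d, f}.
Read '1': x→{x, b}, z→{x, y, z}, a→{z, b}, b→{x, d}, d→{a}, f→{x, b}; union {x, y, z, a, b, d}; ε-closure = {x, y, z, a, b, d, f}.
Read '0': x→{c}, y→{a, d}, z→∅, a→{x, a, c}, b→{a}, d→{y}, f→{b, c}; union {x, y, a, b, c, d}; ε-closure = {x, y, a, b, c, d, f}.
Read '2': x→∅, y→{a, b, d}, a→∅, b→{x, d}, c→{d}, d→{x, z, b}, f→{z}; union {x, z, a, b, d}; ε-closure = {x, z, a, b, d, f}.
Read '0': x→{c}, z→∅, a→{x, a, c}, b→{a}, d→{y}, f→{b, c}; union {x, y, a, b, c}; ε-closure = {x, y, a, b, c, f}.
The final set {x, y, a, b, c, f} contains the accepting states a, f.

Yes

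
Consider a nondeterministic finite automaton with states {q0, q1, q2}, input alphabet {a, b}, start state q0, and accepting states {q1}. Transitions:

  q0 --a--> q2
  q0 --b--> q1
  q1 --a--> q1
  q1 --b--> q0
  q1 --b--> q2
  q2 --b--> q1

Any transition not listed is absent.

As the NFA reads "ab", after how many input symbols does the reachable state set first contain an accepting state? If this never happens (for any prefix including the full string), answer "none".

2

Start in {q0}.
Read 'a': q0→{q2}; now {q2}.
Read 'b': q2→{q1}; now {q1}.
None of the earlier sets intersect F, but {q1} does.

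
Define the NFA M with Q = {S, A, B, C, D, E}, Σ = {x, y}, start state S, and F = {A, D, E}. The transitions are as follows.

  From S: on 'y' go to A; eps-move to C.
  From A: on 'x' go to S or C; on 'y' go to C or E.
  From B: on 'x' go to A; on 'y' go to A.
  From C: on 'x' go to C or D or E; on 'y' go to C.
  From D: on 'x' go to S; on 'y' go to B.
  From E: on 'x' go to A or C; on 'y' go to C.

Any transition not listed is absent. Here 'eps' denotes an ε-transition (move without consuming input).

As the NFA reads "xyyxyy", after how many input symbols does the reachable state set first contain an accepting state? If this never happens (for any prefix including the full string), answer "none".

Start: ε-closure({S}) = {S, C}.
Read 'x': {S, C} → {C, D, E}.
None of the earlier sets intersect F, but {C, D, E} does.

1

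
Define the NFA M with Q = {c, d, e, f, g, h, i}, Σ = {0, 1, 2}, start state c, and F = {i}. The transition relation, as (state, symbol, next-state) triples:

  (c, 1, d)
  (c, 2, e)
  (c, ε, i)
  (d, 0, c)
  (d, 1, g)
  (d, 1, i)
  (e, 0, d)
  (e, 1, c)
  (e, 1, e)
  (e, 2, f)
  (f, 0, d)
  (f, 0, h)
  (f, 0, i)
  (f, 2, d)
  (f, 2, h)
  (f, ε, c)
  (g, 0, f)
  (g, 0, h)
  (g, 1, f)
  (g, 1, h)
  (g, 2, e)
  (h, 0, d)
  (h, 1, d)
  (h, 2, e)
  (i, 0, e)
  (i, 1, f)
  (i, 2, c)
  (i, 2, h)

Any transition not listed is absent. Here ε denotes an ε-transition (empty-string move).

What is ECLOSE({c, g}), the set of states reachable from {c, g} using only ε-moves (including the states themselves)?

{c, g, i}

Begin with {c, g}.
ε-move c → i; add i.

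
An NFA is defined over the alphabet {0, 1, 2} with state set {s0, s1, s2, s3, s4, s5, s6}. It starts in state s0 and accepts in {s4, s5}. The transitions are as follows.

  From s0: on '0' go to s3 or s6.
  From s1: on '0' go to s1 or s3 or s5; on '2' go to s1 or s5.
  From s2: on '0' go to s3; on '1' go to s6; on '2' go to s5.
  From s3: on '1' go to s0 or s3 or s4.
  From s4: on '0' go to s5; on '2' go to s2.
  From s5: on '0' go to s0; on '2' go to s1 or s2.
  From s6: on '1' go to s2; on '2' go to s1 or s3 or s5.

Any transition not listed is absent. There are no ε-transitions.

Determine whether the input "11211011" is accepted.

No

Start in {s0}.
Read '1': {s0} → ∅.
The set is empty and remains empty for the remaining 7 symbols.
The final set ∅ contains no accepting state.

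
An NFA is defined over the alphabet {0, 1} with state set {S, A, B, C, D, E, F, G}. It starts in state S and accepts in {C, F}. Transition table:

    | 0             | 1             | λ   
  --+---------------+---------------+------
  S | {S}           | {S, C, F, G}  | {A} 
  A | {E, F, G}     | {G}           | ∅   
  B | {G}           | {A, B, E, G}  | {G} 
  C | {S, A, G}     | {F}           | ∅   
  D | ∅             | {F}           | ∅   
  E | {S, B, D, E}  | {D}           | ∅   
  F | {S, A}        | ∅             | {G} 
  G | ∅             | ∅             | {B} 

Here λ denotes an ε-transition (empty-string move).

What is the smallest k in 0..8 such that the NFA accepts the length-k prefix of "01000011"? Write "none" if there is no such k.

Start: ε-closure({S}) = {S, A}.
Read '0': S→{S}, A→{E, F, G}; union {S, E, F, G}; ε-closure = {S, A, B, E, F, G}.
None of the earlier sets intersect F, but {S, A, B, E, F, G} does.

1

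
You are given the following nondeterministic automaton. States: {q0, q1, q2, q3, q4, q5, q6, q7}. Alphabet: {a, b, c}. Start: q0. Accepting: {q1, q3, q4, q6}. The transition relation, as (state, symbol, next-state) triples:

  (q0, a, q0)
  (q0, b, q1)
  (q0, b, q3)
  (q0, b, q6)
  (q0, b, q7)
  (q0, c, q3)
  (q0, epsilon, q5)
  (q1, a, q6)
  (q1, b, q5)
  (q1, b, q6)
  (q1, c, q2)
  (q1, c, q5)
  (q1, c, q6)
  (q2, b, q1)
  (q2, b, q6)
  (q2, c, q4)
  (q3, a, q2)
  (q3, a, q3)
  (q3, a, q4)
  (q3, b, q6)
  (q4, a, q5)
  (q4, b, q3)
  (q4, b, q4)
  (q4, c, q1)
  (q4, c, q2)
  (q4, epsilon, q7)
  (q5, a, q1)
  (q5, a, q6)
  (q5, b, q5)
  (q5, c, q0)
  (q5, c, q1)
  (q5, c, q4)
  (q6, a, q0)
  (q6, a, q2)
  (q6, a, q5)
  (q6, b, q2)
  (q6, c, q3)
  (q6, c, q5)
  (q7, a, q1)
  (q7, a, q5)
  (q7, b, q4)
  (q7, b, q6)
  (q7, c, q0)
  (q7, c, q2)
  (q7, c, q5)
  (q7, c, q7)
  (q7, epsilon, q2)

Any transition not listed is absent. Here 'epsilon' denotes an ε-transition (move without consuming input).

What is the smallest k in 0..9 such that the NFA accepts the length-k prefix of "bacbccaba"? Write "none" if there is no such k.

1

Start: ε-closure({q0}) = {q0, q5}.
Read 'b': q0→{q1, q3, q6, q7}, q5→{q5}; union {q1, q3, q5, q6, q7}; ε-closure = {q1, q2, q3, q5, q6, q7}.
None of the earlier sets intersect F, but {q1, q2, q3, q5, q6, q7} does.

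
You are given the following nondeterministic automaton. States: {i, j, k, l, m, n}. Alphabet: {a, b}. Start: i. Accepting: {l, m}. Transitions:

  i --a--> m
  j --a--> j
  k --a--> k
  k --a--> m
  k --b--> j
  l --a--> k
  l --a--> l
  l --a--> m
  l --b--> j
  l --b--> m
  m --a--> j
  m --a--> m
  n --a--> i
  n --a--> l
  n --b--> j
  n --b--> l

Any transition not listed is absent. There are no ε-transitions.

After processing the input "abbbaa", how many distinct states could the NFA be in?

Start in {i}.
Read 'a': i→{m}; now {m}.
Read 'b': m→∅; now ∅.
The set is empty and remains empty for the remaining 4 symbols.
That set has 0 states.

0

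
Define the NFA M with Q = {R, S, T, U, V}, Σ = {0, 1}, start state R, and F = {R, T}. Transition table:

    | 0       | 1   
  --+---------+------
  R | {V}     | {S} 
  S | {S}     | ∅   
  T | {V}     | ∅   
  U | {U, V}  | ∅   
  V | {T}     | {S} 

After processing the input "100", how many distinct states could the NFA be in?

1

Start in {R}.
Read '1': R→{S}; now {S}.
Read '0': S→{S}; now {S}.
Read '0': S→{S}; now {S}.
That set has 1 state.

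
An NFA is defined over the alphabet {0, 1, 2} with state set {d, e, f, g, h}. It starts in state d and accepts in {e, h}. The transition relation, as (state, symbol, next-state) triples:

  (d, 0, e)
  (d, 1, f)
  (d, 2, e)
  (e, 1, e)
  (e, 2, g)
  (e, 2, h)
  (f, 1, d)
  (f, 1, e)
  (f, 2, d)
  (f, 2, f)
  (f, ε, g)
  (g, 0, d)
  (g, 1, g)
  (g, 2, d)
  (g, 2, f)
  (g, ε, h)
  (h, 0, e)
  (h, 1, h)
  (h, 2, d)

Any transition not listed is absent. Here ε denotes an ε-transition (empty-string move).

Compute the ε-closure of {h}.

Begin with {h}.
No ε-moves leave this set, so the closure equals the set itself.

{h}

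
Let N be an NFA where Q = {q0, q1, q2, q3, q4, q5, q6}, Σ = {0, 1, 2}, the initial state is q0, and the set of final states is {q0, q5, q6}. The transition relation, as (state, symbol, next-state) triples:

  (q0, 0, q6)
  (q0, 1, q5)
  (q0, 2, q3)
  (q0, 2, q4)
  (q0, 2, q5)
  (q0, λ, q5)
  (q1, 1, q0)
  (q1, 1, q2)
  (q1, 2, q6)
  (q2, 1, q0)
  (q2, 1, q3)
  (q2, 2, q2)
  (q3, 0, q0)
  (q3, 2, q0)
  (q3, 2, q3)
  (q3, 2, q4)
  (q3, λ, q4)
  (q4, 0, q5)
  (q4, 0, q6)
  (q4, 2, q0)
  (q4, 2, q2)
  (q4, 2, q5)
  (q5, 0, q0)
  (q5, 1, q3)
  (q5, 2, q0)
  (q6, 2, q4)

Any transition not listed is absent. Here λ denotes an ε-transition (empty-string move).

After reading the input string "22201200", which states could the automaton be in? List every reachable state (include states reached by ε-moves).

Start: ε-closure({q0}) = {q0, q5}.
Read '2': {q0, q5} → {q0, q3, q4, q5}.
Read '2': {q0, q3, q4, q5} → {q0, q2, q3, q4, q5}.
Read '2': {q0, q2, q3, q4, q5} → {q0, q2, q3, q4, q5}.
Read '0': {q0, q2, q3, q4, q5} → {q0, q5, q6}.
Read '1': {q0, q5, q6} → {q3, q4, q5}.
Read '2': {q3, q4, q5} → {q0, q2, q3, q4, q5}.
Read '0': {q0, q2, q3, q4, q5} → {q0, q5, q6}.
Read '0': {q0, q5, q6} → {q0, q5, q6}.

{q0, q5, q6}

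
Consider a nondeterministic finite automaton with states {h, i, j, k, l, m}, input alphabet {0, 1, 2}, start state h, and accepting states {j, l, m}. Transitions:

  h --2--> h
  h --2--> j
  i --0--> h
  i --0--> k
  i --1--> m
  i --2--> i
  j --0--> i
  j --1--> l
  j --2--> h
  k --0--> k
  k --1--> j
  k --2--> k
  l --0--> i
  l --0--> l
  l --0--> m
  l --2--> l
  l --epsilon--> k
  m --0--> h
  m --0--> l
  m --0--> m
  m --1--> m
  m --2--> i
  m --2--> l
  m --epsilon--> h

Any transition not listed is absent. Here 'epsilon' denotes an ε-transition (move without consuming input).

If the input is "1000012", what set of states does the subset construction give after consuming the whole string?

Start in {h}.
Read '1': {h} → ∅.
The set is empty and remains empty for the remaining 6 symbols.

∅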